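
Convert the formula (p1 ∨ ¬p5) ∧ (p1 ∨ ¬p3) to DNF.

p1 ∨ (¬p5 ∧ ¬p3)

(p1 ∨ ¬p5) ∧ (p1 ∨ ¬p3)
⇔ (p1 ∧ p1) ∨ (p1 ∧ ¬p3) ∨ (¬p5 ∧ p1) ∨ (¬p5 ∧ ¬p3)
⇔ p1 ∨ (¬p5 ∧ ¬p3)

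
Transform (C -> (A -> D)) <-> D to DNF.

(C -> (A -> D)) <-> D
≡ ((C -> (A -> D)) -> D) & (D -> (C -> (A -> D)))   — eliminate <->
≡ (~(C -> (A -> D)) | D) & (D -> (C -> (A -> D)))   — eliminate ->
≡ (~(~C | (A -> D)) | D) & (D -> (C -> (A -> D)))   — eliminate ->
≡ (~(~C | ~A | D) | D) & (D -> (C -> (A -> D)))   — eliminate ->
≡ (~(~C | ~A | D) | D) & (~D | (C -> (A -> D)))   — eliminate ->
≡ (~(~C | ~A | D) | D) & (~D | ~C | (A -> D))   — eliminate ->
≡ (~(~C | ~A | D) | D) & (~D | ~C | ~A | D)   — eliminate ->
≡ ((~~C & ~~A & ~D) | D) & (~D | ~C | ~A | D)   — De Morgan
≡ ((C & ~~A & ~D) | D) & (~D | ~C | ~A | D)   — double negation
≡ ((C & A & ~D) | D) & (~D | ~C | ~A | D)   — double negation
≡ (C & A & ~D & ~D) | (C & A & ~D & ~C) | (C & A & ~D & ~A) | (C & A & ~D & D) | (D & ~D) | (D & ~C) | (D & ~A) | (D & D)   — distribute & over |
≡ (C & A & ~D) | D   — simplify

(C & A & ~D) | D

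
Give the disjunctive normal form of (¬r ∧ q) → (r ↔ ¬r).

(¬r ∧ q) → (r ↔ ¬r)
= ¬(¬r ∧ q) ∨ (r ↔ ¬r)   [eliminate →]
= ¬(¬r ∧ q) ∨ ((r → ¬r) ∧ (¬r → r))   [eliminate ↔]
= ¬(¬r ∧ q) ∨ ((¬r ∨ ¬r) ∧ (¬r → r))   [eliminate →]
= ¬(¬r ∧ q) ∨ ((¬r ∨ ¬r) ∧ (¬¬r ∨ r))   [eliminate →]
= ¬¬r ∨ ¬q ∨ ((¬r ∨ ¬r) ∧ (¬¬r ∨ r))   [De Morgan]
= r ∨ ¬q ∨ ((¬r ∨ ¬r) ∧ (¬¬r ∨ r))   [double negation]
= r ∨ ¬q ∨ ((¬r ∨ ¬r) ∧ (r ∨ r))   [double negation]
= r ∨ ¬q ∨ (¬r ∧ r) ∨ (¬r ∧ r) ∨ (¬r ∧ r) ∨ (¬r ∧ r)   [distribute ∧ over ∨]
= r ∨ ¬q   [simplify]

r ∨ ¬q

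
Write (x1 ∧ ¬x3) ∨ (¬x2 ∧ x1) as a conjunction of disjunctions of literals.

x1 ∧ (¬x3 ∨ ¬x2)

(x1 ∧ ¬x3) ∨ (¬x2 ∧ x1)
= (x1 ∨ ¬x2) ∧ (x1 ∨ x1) ∧ (¬x3 ∨ ¬x2) ∧ (¬x3 ∨ x1)
= x1 ∧ (¬x3 ∨ ¬x2)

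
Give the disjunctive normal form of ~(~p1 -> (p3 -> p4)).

~p1 & p3 & ~p4

~(~p1 -> (p3 -> p4))
≡ ~(~~p1 | (p3 -> p4))   — eliminate ->
≡ ~(~~p1 | ~p3 | p4)   — eliminate ->
≡ ~~~p1 & ~~p3 & ~p4   — De Morgan
≡ ~p1 & ~~p3 & ~p4   — double negation
≡ ~p1 & p3 & ~p4   — double negation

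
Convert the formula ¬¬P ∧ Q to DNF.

P ∧ Q

¬¬P ∧ Q
= P ∧ Q   (double negation)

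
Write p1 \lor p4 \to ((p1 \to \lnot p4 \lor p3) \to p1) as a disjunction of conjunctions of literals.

p1 \lor p4 \to ((p1 \to \lnot p4 \lor p3) \to p1)
≡ \lnot (p1 \lor p4) \lor ((p1 \to \lnot p4 \lor p3) \to p1)   — eliminate \to
≡ \lnot (p1 \lor p4) \lor \lnot (p1 \to \lnot p4 \lor p3) \lor p1   — eliminate \to
≡ \lnot (p1 \lor p4) \lor \lnot (\lnot p1 \lor \lnot p4 \lor p3) \lor p1   — eliminate \to
≡ \lnot p1 \land \lnot p4 \lor \lnot (\lnot p1 \lor \lnot p4 \lor p3) \lor p1   — De Morgan
≡ \lnot p1 \land \lnot p4 \lor \lnot \lnot p1 \land \lnot \lnot p4 \land \lnot p3 \lor p1   — De Morgan
≡ \lnot p1 \land \lnot p4 \lor p1 \land \lnot \lnot p4 \land \lnot p3 \lor p1   — double negation
≡ \lnot p1 \land \lnot p4 \lor p1 \land p4 \land \lnot p3 \lor p1   — double negation
≡ \lnot p1 \land \lnot p4 \lor p1   — simplify

\lnot p1 \land \lnot p4 \lor p1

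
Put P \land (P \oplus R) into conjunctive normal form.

P \land (P \oplus R)
⇔ P \land (P \lor R) \land \lnot (P \land R)   [expand \oplus]
⇔ P \land (P \lor R) \land (\lnot P \lor \lnot R)   [De Morgan]
⇔ P \land (\lnot P \lor \lnot R)   [simplify]

P \land (\lnot P \lor \lnot R)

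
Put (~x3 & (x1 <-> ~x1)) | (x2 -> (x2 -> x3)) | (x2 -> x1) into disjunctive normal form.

~x2 | x3 | x1

(~x3 & (x1 <-> ~x1)) | (x2 -> (x2 -> x3)) | (x2 -> x1)
= (~x3 & (x1 -> ~x1) & (~x1 -> x1)) | (x2 -> (x2 -> x3)) | (x2 -> x1)   — eliminate <->
= (~x3 & (~x1 | ~x1) & (~x1 -> x1)) | (x2 -> (x2 -> x3)) | (x2 -> x1)   — eliminate ->
= (~x3 & (~x1 | ~x1) & (~~x1 | x1)) | (x2 -> (x2 -> x3)) | (x2 -> x1)   — eliminate ->
= (~x3 & (~x1 | ~x1) & (~~x1 | x1)) | ~x2 | (x2 -> x3) | (x2 -> x1)   — eliminate ->
= (~x3 & (~x1 | ~x1) & (~~x1 | x1)) | ~x2 | ~x2 | x3 | (x2 -> x1)   — eliminate ->
= (~x3 & (~x1 | ~x1) & (~~x1 | x1)) | ~x2 | ~x2 | x3 | ~x2 | x1   — eliminate ->
= (~x3 & (~x1 | ~x1) & (x1 | x1)) | ~x2 | ~x2 | x3 | ~x2 | x1   — double negation
= (~x3 & ~x1 & x1) | (~x3 & ~x1 & x1) | (~x3 & ~x1 & x1) | (~x3 & ~x1 & x1) | ~x2 | ~x2 | x3 | ~x2 | x1   — distribute & over |
= ~x2 | x3 | x1   — simplify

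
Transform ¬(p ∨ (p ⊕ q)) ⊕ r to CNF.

(¬p ∨ r) ∧ (¬q ∨ p ∨ r) ∧ (p ∨ q ∨ ¬r)

¬(p ∨ (p ⊕ q)) ⊕ r
⇔ (¬(p ∨ (p ⊕ q)) ∨ r) ∧ ¬(¬(p ∨ (p ⊕ q)) ∧ r)   [expand ⊕]
⇔ (¬(p ∨ ((p ∨ q) ∧ ¬(p ∧ q))) ∨ r) ∧ ¬(¬(p ∨ (p ⊕ q)) ∧ r)   [expand ⊕]
⇔ (¬(p ∨ ((p ∨ q) ∧ ¬(p ∧ q))) ∨ r) ∧ ¬(¬(p ∨ ((p ∨ q) ∧ ¬(p ∧ q))) ∧ r)   [expand ⊕]
⇔ ((¬p ∧ ¬((p ∨ q) ∧ ¬(p ∧ q))) ∨ r) ∧ ¬(¬(p ∨ ((p ∨ q) ∧ ¬(p ∧ q))) ∧ r)   [De Morgan]
⇔ ((¬p ∧ (¬(p ∨ q) ∨ ¬¬(p ∧ q))) ∨ r) ∧ ¬(¬(p ∨ ((p ∨ q) ∧ ¬(p ∧ q))) ∧ r)   [De Morgan]
⇔ ((¬p ∧ ((¬p ∧ ¬q) ∨ ¬¬(p ∧ q))) ∨ r) ∧ ¬(¬(p ∨ ((p ∨ q) ∧ ¬(p ∧ q))) ∧ r)   [De Morgan]
⇔ ((¬p ∧ ((¬p ∧ ¬q) ∨ (p ∧ q))) ∨ r) ∧ ¬(¬(p ∨ ((p ∨ q) ∧ ¬(p ∧ q))) ∧ r)   [double negation]
⇔ ((¬p ∧ ((¬p ∧ ¬q) ∨ (p ∧ q))) ∨ r) ∧ (¬¬(p ∨ ((p ∨ q) ∧ ¬(p ∧ q))) ∨ ¬r)   [De Morgan]
⇔ ((¬p ∧ ((¬p ∧ ¬q) ∨ (p ∧ q))) ∨ r) ∧ (p ∨ ((p ∨ q) ∧ ¬(p ∧ q)) ∨ ¬r)   [double negation]
⇔ ((¬p ∧ ((¬p ∧ ¬q) ∨ (p ∧ q))) ∨ r) ∧ (p ∨ ((p ∨ q) ∧ (¬p ∨ ¬q)) ∨ ¬r)   [De Morgan]
⇔ (¬p ∨ r) ∧ (¬p ∨ p ∨ r) ∧ (¬p ∨ q ∨ r) ∧ (¬q ∨ p ∨ r) ∧ (¬q ∨ q ∨ r) ∧ (p ∨ p ∨ q ∨ ¬r) ∧ (p ∨ ¬p ∨ ¬q ∨ ¬r)   [distribute ∨ over ∧]
⇔ (¬p ∨ r) ∧ (¬q ∨ p ∨ r) ∧ (p ∨ q ∨ ¬r)   [simplify]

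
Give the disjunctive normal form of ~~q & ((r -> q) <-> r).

~~q & ((r -> q) <-> r)
= ~~q & ((r -> q) -> r) & (r -> (r -> q))   [eliminate <->]
= ~~q & (~(r -> q) | r) & (r -> (r -> q))   [eliminate ->]
= ~~q & (~(~r | q) | r) & (r -> (r -> q))   [eliminate ->]
= ~~q & (~(~r | q) | r) & (~r | (r -> q))   [eliminate ->]
= ~~q & (~(~r | q) | r) & (~r | ~r | q)   [eliminate ->]
= q & (~(~r | q) | r) & (~r | ~r | q)   [double negation]
= q & ((~~r & ~q) | r) & (~r | ~r | q)   [De Morgan]
= q & ((r & ~q) | r) & (~r | ~r | q)   [double negation]
= (q & r & ~q & ~r) | (q & r & ~q & ~r) | (q & r & ~q & q) | (q & r & ~r) | (q & r & ~r) | (q & r & q)   [distribute & over |]
= q & r   [simplify]

q & r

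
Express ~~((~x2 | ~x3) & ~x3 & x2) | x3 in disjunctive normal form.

(~x3 & x2) | x3

~~((~x2 | ~x3) & ~x3 & x2) | x3
= ((~x2 | ~x3) & ~x3 & x2) | x3
= (~x2 & ~x3 & x2) | (~x3 & ~x3 & x2) | x3
= (~x3 & x2) | x3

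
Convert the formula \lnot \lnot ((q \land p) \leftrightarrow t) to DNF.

\lnot \lnot ((q \land p) \leftrightarrow t)
⇔ \lnot \lnot (((q \land p) \to t) \land (t \to (q \land p)))   [eliminate \leftrightarrow]
⇔ \lnot \lnot ((\lnot (q \land p) \lor t) \land (t \to (q \land p)))   [eliminate \to]
⇔ \lnot \lnot ((\lnot (q \land p) \lor t) \land (\lnot t \lor (q \land p)))   [eliminate \to]
⇔ (\lnot (q \land p) \lor t) \land (\lnot t \lor (q \land p))   [double negation]
⇔ (\lnot q \lor \lnot p \lor t) \land (\lnot t \lor (q \land p))   [De Morgan]
⇔ (\lnot q \land \lnot t) \lor (\lnot q \land q \land p) \lor (\lnot p \land \lnot t) \lor (\lnot p \land q \land p) \lor (t \land \lnot t) \lor (t \land q \land p)   [distribute \land over \lor]
⇔ (\lnot q \land \lnot t) \lor (\lnot p \land \lnot t) \lor (t \land q \land p)   [simplify]

(\lnot q \land \lnot t) \lor (\lnot p \land \lnot t) \lor (t \land q \land p)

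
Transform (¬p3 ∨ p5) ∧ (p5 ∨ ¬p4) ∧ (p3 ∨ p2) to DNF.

(¬p3 ∨ p5) ∧ (p5 ∨ ¬p4) ∧ (p3 ∨ p2)
≡ (¬p3 ∧ p5 ∧ p3) ∨ (¬p3 ∧ p5 ∧ p2) ∨ (¬p3 ∧ ¬p4 ∧ p3) ∨ (¬p3 ∧ ¬p4 ∧ p2) ∨ (p5 ∧ p5 ∧ p3) ∨ (p5 ∧ p5 ∧ p2) ∨ (p5 ∧ ¬p4 ∧ p3) ∨ (p5 ∧ ¬p4 ∧ p2)
≡ (¬p3 ∧ ¬p4 ∧ p2) ∨ (p5 ∧ p3) ∨ (p5 ∧ p2)

(¬p3 ∧ ¬p4 ∧ p2) ∨ (p5 ∧ p3) ∨ (p5 ∧ p2)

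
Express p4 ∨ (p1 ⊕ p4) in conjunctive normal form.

p4 ∨ p1

p4 ∨ (p1 ⊕ p4)
= p4 ∨ (p1 ∨ p4) ∧ ¬(p1 ∧ p4)   (expand ⊕)
= p4 ∨ (p1 ∨ p4) ∧ (¬p1 ∨ ¬p4)   (De Morgan)
= (p4 ∨ p1 ∨ p4) ∧ (p4 ∨ ¬p1 ∨ ¬p4)   (distribute ∨ over ∧)
= p4 ∨ p1   (simplify)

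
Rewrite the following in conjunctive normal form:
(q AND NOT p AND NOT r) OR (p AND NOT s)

(q OR p) AND (q OR NOT s) AND (NOT p OR NOT s) AND (NOT r OR p) AND (NOT r OR NOT s)

(q AND NOT p AND NOT r) OR (p AND NOT s)
= (q OR p) AND (q OR NOT s) AND (NOT p OR p) AND (NOT p OR NOT s) AND (NOT r OR p) AND (NOT r OR NOT s)   [distribute OR over AND]
= (q OR p) AND (q OR NOT s) AND (NOT p OR NOT s) AND (NOT r OR p) AND (NOT r OR NOT s)   [simplify]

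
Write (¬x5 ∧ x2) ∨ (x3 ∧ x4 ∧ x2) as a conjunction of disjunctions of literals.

(¬x5 ∧ x2) ∨ (x3 ∧ x4 ∧ x2)
⇔ (¬x5 ∨ x3) ∧ (¬x5 ∨ x4) ∧ (¬x5 ∨ x2) ∧ (x2 ∨ x3) ∧ (x2 ∨ x4) ∧ (x2 ∨ x2)
⇔ (¬x5 ∨ x3) ∧ (¬x5 ∨ x4) ∧ x2

(¬x5 ∨ x3) ∧ (¬x5 ∨ x4) ∧ x2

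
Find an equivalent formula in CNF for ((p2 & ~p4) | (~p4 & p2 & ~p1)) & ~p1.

((p2 & ~p4) | (~p4 & p2 & ~p1)) & ~p1
= (p2 | ~p4) & (p2 | p2) & (p2 | ~p1) & (~p4 | ~p4) & (~p4 | p2) & (~p4 | ~p1) & ~p1   (distribute | over &)
= p2 & ~p4 & ~p1   (simplify)

p2 & ~p4 & ~p1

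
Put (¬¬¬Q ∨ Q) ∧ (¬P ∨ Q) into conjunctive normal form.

¬P ∨ Q

(¬¬¬Q ∨ Q) ∧ (¬P ∨ Q)
≡ (¬Q ∨ Q) ∧ (¬P ∨ Q)   [double negation]
≡ ¬P ∨ Q   [simplify]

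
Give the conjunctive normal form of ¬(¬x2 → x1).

¬(¬x2 → x1)
≡ ¬(¬¬x2 ∨ x1)   [eliminate →]
≡ ¬¬¬x2 ∧ ¬x1   [De Morgan]
≡ ¬x2 ∧ ¬x1   [double negation]

¬x2 ∧ ¬x1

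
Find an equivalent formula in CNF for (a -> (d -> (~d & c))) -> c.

(a -> (d -> (~d & c))) -> c
≡ ~(a -> (d -> (~d & c))) | c
≡ ~(~a | (d -> (~d & c))) | c
≡ ~(~a | ~d | (~d & c)) | c
≡ (~~a & ~~d & ~(~d & c)) | c
≡ (a & ~~d & ~(~d & c)) | c
≡ (a & d & ~(~d & c)) | c
≡ (a & d & (~~d | ~c)) | c
≡ (a & d & (d | ~c)) | c
≡ (a | c) & (d | c) & (d | ~c | c)
≡ (a | c) & (d | c)

(a | c) & (d | c)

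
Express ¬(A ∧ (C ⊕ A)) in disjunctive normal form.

¬A ∨ (A ∧ C)

¬(A ∧ (C ⊕ A))
≡ ¬(A ∧ ((C ∧ ¬A) ∨ (¬C ∧ A)))   [expand ⊕]
≡ ¬A ∨ ¬((C ∧ ¬A) ∨ (¬C ∧ A))   [De Morgan]
≡ ¬A ∨ (¬(C ∧ ¬A) ∧ ¬(¬C ∧ A))   [De Morgan]
≡ ¬A ∨ ((¬C ∨ ¬¬A) ∧ ¬(¬C ∧ A))   [De Morgan]
≡ ¬A ∨ ((¬C ∨ A) ∧ ¬(¬C ∧ A))   [double negation]
≡ ¬A ∨ ((¬C ∨ A) ∧ (¬¬C ∨ ¬A))   [De Morgan]
≡ ¬A ∨ ((¬C ∨ A) ∧ (C ∨ ¬A))   [double negation]
≡ ¬A ∨ (¬C ∧ C) ∨ (¬C ∧ ¬A) ∨ (A ∧ C) ∨ (A ∧ ¬A)   [distribute ∧ over ∨]
≡ ¬A ∨ (A ∧ C)   [simplify]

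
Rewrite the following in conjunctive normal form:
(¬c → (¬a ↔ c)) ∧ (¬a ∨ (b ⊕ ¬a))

(c ∨ a) ∧ (¬a ∨ b)

(¬c → (¬a ↔ c)) ∧ (¬a ∨ (b ⊕ ¬a))
⇔ (¬¬c ∨ (¬a ↔ c)) ∧ (¬a ∨ (b ⊕ ¬a))   [eliminate →]
⇔ (¬¬c ∨ ((¬a → c) ∧ (c → ¬a))) ∧ (¬a ∨ (b ⊕ ¬a))   [eliminate ↔]
⇔ (¬¬c ∨ ((¬¬a ∨ c) ∧ (c → ¬a))) ∧ (¬a ∨ (b ⊕ ¬a))   [eliminate →]
⇔ (¬¬c ∨ ((¬¬a ∨ c) ∧ (¬c ∨ ¬a))) ∧ (¬a ∨ (b ⊕ ¬a))   [eliminate →]
⇔ (¬¬c ∨ ((¬¬a ∨ c) ∧ (¬c ∨ ¬a))) ∧ (¬a ∨ ((b ∨ ¬a) ∧ ¬(b ∧ ¬a)))   [expand ⊕]
⇔ (c ∨ ((¬¬a ∨ c) ∧ (¬c ∨ ¬a))) ∧ (¬a ∨ ((b ∨ ¬a) ∧ ¬(b ∧ ¬a)))   [double negation]
⇔ (c ∨ ((a ∨ c) ∧ (¬c ∨ ¬a))) ∧ (¬a ∨ ((b ∨ ¬a) ∧ ¬(b ∧ ¬a)))   [double negation]
⇔ (c ∨ ((a ∨ c) ∧ (¬c ∨ ¬a))) ∧ (¬a ∨ ((b ∨ ¬a) ∧ (¬b ∨ ¬¬a)))   [De Morgan]
⇔ (c ∨ ((a ∨ c) ∧ (¬c ∨ ¬a))) ∧ (¬a ∨ ((b ∨ ¬a) ∧ (¬b ∨ a)))   [double negation]
⇔ (c ∨ a ∨ c) ∧ (c ∨ ¬c ∨ ¬a) ∧ (¬a ∨ b ∨ ¬a) ∧ (¬a ∨ ¬b ∨ a)   [distribute ∨ over ∧]
⇔ (c ∨ a) ∧ (¬a ∨ b)   [simplify]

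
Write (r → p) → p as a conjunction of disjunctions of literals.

r ∨ p

(r → p) → p
⇔ ¬(r → p) ∨ p   [eliminate →]
⇔ ¬(¬r ∨ p) ∨ p   [eliminate →]
⇔ (¬¬r ∧ ¬p) ∨ p   [De Morgan]
⇔ (r ∧ ¬p) ∨ p   [double negation]
⇔ (r ∨ p) ∧ (¬p ∨ p)   [distribute ∨ over ∧]
⇔ r ∨ p   [simplify]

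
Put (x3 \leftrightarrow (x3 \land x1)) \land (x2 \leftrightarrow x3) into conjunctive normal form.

(\lnot x3 \lor x1) \land (\lnot x2 \lor x3) \land (\lnot x3 \lor x2)

(x3 \leftrightarrow (x3 \land x1)) \land (x2 \leftrightarrow x3)
≡ (x3 \to (x3 \land x1)) \land ((x3 \land x1) \to x3) \land (x2 \leftrightarrow x3)   [eliminate \leftrightarrow]
≡ (\lnot x3 \lor (x3 \land x1)) \land ((x3 \land x1) \to x3) \land (x2 \leftrightarrow x3)   [eliminate \to]
≡ (\lnot x3 \lor (x3 \land x1)) \land (\lnot (x3 \land x1) \lor x3) \land (x2 \leftrightarrow x3)   [eliminate \to]
≡ (\lnot x3 \lor (x3 \land x1)) \land (\lnot (x3 \land x1) \lor x3) \land (x2 \to x3) \land (x3 \to x2)   [eliminate \leftrightarrow]
≡ (\lnot x3 \lor (x3 \land x1)) \land (\lnot (x3 \land x1) \lor x3) \land (\lnot x2 \lor x3) \land (x3 \to x2)   [eliminate \to]
≡ (\lnot x3 \lor (x3 \land x1)) \land (\lnot (x3 \land x1) \lor x3) \land (\lnot x2 \lor x3) \land (\lnot x3 \lor x2)   [eliminate \to]
≡ (\lnot x3 \lor (x3 \land x1)) \land (\lnot x3 \lor \lnot x1 \lor x3) \land (\lnot x2 \lor x3) \land (\lnot x3 \lor x2)   [De Morgan]
≡ (\lnot x3 \lor x3) \land (\lnot x3 \lor x1) \land (\lnot x3 \lor \lnot x1 \lor x3) \land (\lnot x2 \lor x3) \land (\lnot x3 \lor x2)   [distribute \lor over \land]
≡ (\lnot x3 \lor x1) \land (\lnot x2 \lor x3) \land (\lnot x3 \lor x2)   [simplify]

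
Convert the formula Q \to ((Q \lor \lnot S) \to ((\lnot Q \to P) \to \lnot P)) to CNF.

\lnot Q \lor \lnot P

Q \to ((Q \lor \lnot S) \to ((\lnot Q \to P) \to \lnot P))
≡ \lnot Q \lor ((Q \lor \lnot S) \to ((\lnot Q \to P) \to \lnot P))   — eliminate \to
≡ \lnot Q \lor \lnot (Q \lor \lnot S) \lor ((\lnot Q \to P) \to \lnot P)   — eliminate \to
≡ \lnot Q \lor \lnot (Q \lor \lnot S) \lor \lnot (\lnot Q \to P) \lor \lnot P   — eliminate \to
≡ \lnot Q \lor \lnot (Q \lor \lnot S) \lor \lnot (\lnot \lnot Q \lor P) \lor \lnot P   — eliminate \to
≡ \lnot Q \lor (\lnot Q \land \lnot \lnot S) \lor \lnot (\lnot \lnot Q \lor P) \lor \lnot P   — De Morgan
≡ \lnot Q \lor (\lnot Q \land S) \lor \lnot (\lnot \lnot Q \lor P) \lor \lnot P   — double negation
≡ \lnot Q \lor (\lnot Q \land S) \lor (\lnot \lnot \lnot Q \land \lnot P) \lor \lnot P   — De Morgan
≡ \lnot Q \lor (\lnot Q \land S) \lor (\lnot Q \land \lnot P) \lor \lnot P   — double negation
≡ (\lnot Q \lor \lnot Q \lor \lnot Q \lor \lnot P) \land (\lnot Q \lor \lnot Q \lor \lnot P \lor \lnot P) \land (\lnot Q \lor S \lor \lnot Q \lor \lnot P) \land (\lnot Q \lor S \lor \lnot P \lor \lnot P)   — distribute \lor over \land
≡ \lnot Q \lor \lnot P   — simplify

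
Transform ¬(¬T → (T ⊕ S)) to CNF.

¬(¬T → (T ⊕ S))
≡ ¬(¬¬T ∨ (T ⊕ S))   — eliminate →
≡ ¬(¬¬T ∨ ((T ∨ S) ∧ ¬(T ∧ S)))   — expand ⊕
≡ ¬¬¬T ∧ ¬((T ∨ S) ∧ ¬(T ∧ S))   — De Morgan
≡ ¬T ∧ ¬((T ∨ S) ∧ ¬(T ∧ S))   — double negation
≡ ¬T ∧ (¬(T ∨ S) ∨ ¬¬(T ∧ S))   — De Morgan
≡ ¬T ∧ ((¬T ∧ ¬S) ∨ ¬¬(T ∧ S))   — De Morgan
≡ ¬T ∧ ((¬T ∧ ¬S) ∨ (T ∧ S))   — double negation
≡ ¬T ∧ (¬T ∨ T) ∧ (¬T ∨ S) ∧ (¬S ∨ T) ∧ (¬S ∨ S)   — distribute ∨ over ∧
≡ ¬T ∧ (¬S ∨ T)   — simplify

¬T ∧ (¬S ∨ T)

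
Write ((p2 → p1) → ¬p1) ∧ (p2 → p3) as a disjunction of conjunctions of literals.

((p2 → p1) → ¬p1) ∧ (p2 → p3)
⇔ (¬(p2 → p1) ∨ ¬p1) ∧ (p2 → p3)   [eliminate →]
⇔ (¬(¬p2 ∨ p1) ∨ ¬p1) ∧ (p2 → p3)   [eliminate →]
⇔ (¬(¬p2 ∨ p1) ∨ ¬p1) ∧ (¬p2 ∨ p3)   [eliminate →]
⇔ ((¬¬p2 ∧ ¬p1) ∨ ¬p1) ∧ (¬p2 ∨ p3)   [De Morgan]
⇔ ((p2 ∧ ¬p1) ∨ ¬p1) ∧ (¬p2 ∨ p3)   [double negation]
⇔ (p2 ∧ ¬p1 ∧ ¬p2) ∨ (p2 ∧ ¬p1 ∧ p3) ∨ (¬p1 ∧ ¬p2) ∨ (¬p1 ∧ p3)   [distribute ∧ over ∨]
⇔ (¬p1 ∧ ¬p2) ∨ (¬p1 ∧ p3)   [simplify]

(¬p1 ∧ ¬p2) ∨ (¬p1 ∧ p3)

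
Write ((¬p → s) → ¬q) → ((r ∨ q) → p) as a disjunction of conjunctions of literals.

(s ∧ q) ∨ (¬r ∧ ¬q) ∨ p

((¬p → s) → ¬q) → ((r ∨ q) → p)
= ¬((¬p → s) → ¬q) ∨ ((r ∨ q) → p)
= ¬(¬(¬p → s) ∨ ¬q) ∨ ((r ∨ q) → p)
= ¬(¬(¬¬p ∨ s) ∨ ¬q) ∨ ((r ∨ q) → p)
= ¬(¬(¬¬p ∨ s) ∨ ¬q) ∨ ¬(r ∨ q) ∨ p
= (¬¬(¬¬p ∨ s) ∧ ¬¬q) ∨ ¬(r ∨ q) ∨ p
= ((¬¬p ∨ s) ∧ ¬¬q) ∨ ¬(r ∨ q) ∨ p
= ((p ∨ s) ∧ ¬¬q) ∨ ¬(r ∨ q) ∨ p
= ((p ∨ s) ∧ q) ∨ ¬(r ∨ q) ∨ p
= ((p ∨ s) ∧ q) ∨ (¬r ∧ ¬q) ∨ p
= (p ∧ q) ∨ (s ∧ q) ∨ (¬r ∧ ¬q) ∨ p
= (s ∧ q) ∨ (¬r ∧ ¬q) ∨ p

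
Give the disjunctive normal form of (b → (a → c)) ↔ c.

(b → (a → c)) ↔ c
≡ ((b → (a → c)) → c) ∧ (c → (b → (a → c)))   — eliminate ↔
≡ (¬(b → (a → c)) ∨ c) ∧ (c → (b → (a → c)))   — eliminate →
≡ (¬(¬b ∨ (a → c)) ∨ c) ∧ (c → (b → (a → c)))   — eliminate →
≡ (¬(¬b ∨ ¬a ∨ c) ∨ c) ∧ (c → (b → (a → c)))   — eliminate →
≡ (¬(¬b ∨ ¬a ∨ c) ∨ c) ∧ (¬c ∨ (b → (a → c)))   — eliminate →
≡ (¬(¬b ∨ ¬a ∨ c) ∨ c) ∧ (¬c ∨ ¬b ∨ (a → c))   — eliminate →
≡ (¬(¬b ∨ ¬a ∨ c) ∨ c) ∧ (¬c ∨ ¬b ∨ ¬a ∨ c)   — eliminate →
≡ ((¬¬b ∧ ¬¬a ∧ ¬c) ∨ c) ∧ (¬c ∨ ¬b ∨ ¬a ∨ c)   — De Morgan
≡ ((b ∧ ¬¬a ∧ ¬c) ∨ c) ∧ (¬c ∨ ¬b ∨ ¬a ∨ c)   — double negation
≡ ((b ∧ a ∧ ¬c) ∨ c) ∧ (¬c ∨ ¬b ∨ ¬a ∨ c)   — double negation
≡ (b ∧ a ∧ ¬c ∧ ¬c) ∨ (b ∧ a ∧ ¬c ∧ ¬b) ∨ (b ∧ a ∧ ¬c ∧ ¬a) ∨ (b ∧ a ∧ ¬c ∧ c) ∨ (c ∧ ¬c) ∨ (c ∧ ¬b) ∨ (c ∧ ¬a) ∨ (c ∧ c)   — distribute ∧ over ∨
≡ (b ∧ a ∧ ¬c) ∨ c   — simplify

(b ∧ a ∧ ¬c) ∨ c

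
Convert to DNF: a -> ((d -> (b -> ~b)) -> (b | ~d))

~a | b | ~d

a -> ((d -> (b -> ~b)) -> (b | ~d))
≡ ~a | ((d -> (b -> ~b)) -> (b | ~d))   [eliminate ->]
≡ ~a | ~(d -> (b -> ~b)) | b | ~d   [eliminate ->]
≡ ~a | ~(~d | (b -> ~b)) | b | ~d   [eliminate ->]
≡ ~a | ~(~d | ~b | ~b) | b | ~d   [eliminate ->]
≡ ~a | (~~d & ~~b & ~~b) | b | ~d   [De Morgan]
≡ ~a | (d & ~~b & ~~b) | b | ~d   [double negation]
≡ ~a | (d & b & ~~b) | b | ~d   [double negation]
≡ ~a | (d & b & b) | b | ~d   [double negation]
≡ ~a | b | ~d   [simplify]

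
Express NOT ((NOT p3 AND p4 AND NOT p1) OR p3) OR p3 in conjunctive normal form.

p3 OR NOT p4 OR p1

NOT ((NOT p3 AND p4 AND NOT p1) OR p3) OR p3
≡ (NOT (NOT p3 AND p4 AND NOT p1) AND NOT p3) OR p3   (De Morgan)
≡ ((NOT NOT p3 OR NOT p4 OR NOT NOT p1) AND NOT p3) OR p3   (De Morgan)
≡ ((p3 OR NOT p4 OR NOT NOT p1) AND NOT p3) OR p3   (double negation)
≡ ((p3 OR NOT p4 OR p1) AND NOT p3) OR p3   (double negation)
≡ (p3 OR NOT p4 OR p1 OR p3) AND (NOT p3 OR p3)   (distribute OR over AND)
≡ p3 OR NOT p4 OR p1   (simplify)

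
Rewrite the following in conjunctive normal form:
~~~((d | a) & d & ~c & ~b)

~d | c | b

~~~((d | a) & d & ~c & ~b)
= ~((d | a) & d & ~c & ~b)   (double negation)
= ~(d | a) | ~d | ~~c | ~~b   (De Morgan)
= (~d & ~a) | ~d | ~~c | ~~b   (De Morgan)
= (~d & ~a) | ~d | c | ~~b   (double negation)
= (~d & ~a) | ~d | c | b   (double negation)
= (~d | ~d | c | b) & (~a | ~d | c | b)   (distribute | over &)
= ~d | c | b   (simplify)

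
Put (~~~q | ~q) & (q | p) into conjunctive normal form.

~q & (q | p)

(~~~q | ~q) & (q | p)
⇔ (~q | ~q) & (q | p)   — double negation
⇔ ~q & (q | p)   — simplify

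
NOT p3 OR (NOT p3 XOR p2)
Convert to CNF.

NOT p3 OR p2

NOT p3 OR (NOT p3 XOR p2)
= NOT p3 OR ((NOT p3 OR p2) AND NOT (NOT p3 AND p2))
= NOT p3 OR ((NOT p3 OR p2) AND (NOT NOT p3 OR NOT p2))
= NOT p3 OR ((NOT p3 OR p2) AND (p3 OR NOT p2))
= (NOT p3 OR NOT p3 OR p2) AND (NOT p3 OR p3 OR NOT p2)
= NOT p3 OR p2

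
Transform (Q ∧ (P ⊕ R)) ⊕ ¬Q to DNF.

(Q ∧ P ∧ ¬R) ∨ (Q ∧ ¬P ∧ R) ∨ ¬Q

(Q ∧ (P ⊕ R)) ⊕ ¬Q
≡ (Q ∧ (P ⊕ R) ∧ ¬¬Q) ∨ (¬(Q ∧ (P ⊕ R)) ∧ ¬Q)   [expand ⊕]
≡ (Q ∧ ((P ∧ ¬R) ∨ (¬P ∧ R)) ∧ ¬¬Q) ∨ (¬(Q ∧ (P ⊕ R)) ∧ ¬Q)   [expand ⊕]
≡ (Q ∧ ((P ∧ ¬R) ∨ (¬P ∧ R)) ∧ ¬¬Q) ∨ (¬(Q ∧ ((P ∧ ¬R) ∨ (¬P ∧ R))) ∧ ¬Q)   [expand ⊕]
≡ (Q ∧ ((P ∧ ¬R) ∨ (¬P ∧ R)) ∧ Q) ∨ (¬(Q ∧ ((P ∧ ¬R) ∨ (¬P ∧ R))) ∧ ¬Q)   [double negation]
≡ (Q ∧ ((P ∧ ¬R) ∨ (¬P ∧ R)) ∧ Q) ∨ ((¬Q ∨ ¬((P ∧ ¬R) ∨ (¬P ∧ R))) ∧ ¬Q)   [De Morgan]
≡ (Q ∧ ((P ∧ ¬R) ∨ (¬P ∧ R)) ∧ Q) ∨ ((¬Q ∨ (¬(P ∧ ¬R) ∧ ¬(¬P ∧ R))) ∧ ¬Q)   [De Morgan]
≡ (Q ∧ ((P ∧ ¬R) ∨ (¬P ∧ R)) ∧ Q) ∨ ((¬Q ∨ ((¬P ∨ ¬¬R) ∧ ¬(¬P ∧ R))) ∧ ¬Q)   [De Morgan]
≡ (Q ∧ ((P ∧ ¬R) ∨ (¬P ∧ R)) ∧ Q) ∨ ((¬Q ∨ ((¬P ∨ R) ∧ ¬(¬P ∧ R))) ∧ ¬Q)   [double negation]
≡ (Q ∧ ((P ∧ ¬R) ∨ (¬P ∧ R)) ∧ Q) ∨ ((¬Q ∨ ((¬P ∨ R) ∧ (¬¬P ∨ ¬R))) ∧ ¬Q)   [De Morgan]
≡ (Q ∧ ((P ∧ ¬R) ∨ (¬P ∧ R)) ∧ Q) ∨ ((¬Q ∨ ((¬P ∨ R) ∧ (P ∨ ¬R))) ∧ ¬Q)   [double negation]
≡ (Q ∧ P ∧ ¬R ∧ Q) ∨ (Q ∧ ¬P ∧ R ∧ Q) ∨ (¬Q ∧ ¬Q) ∨ (¬P ∧ P ∧ ¬Q) ∨ (¬P ∧ ¬R ∧ ¬Q) ∨ (R ∧ P ∧ ¬Q) ∨ (R ∧ ¬R ∧ ¬Q)   [distribute ∧ over ∨]
≡ (Q ∧ P ∧ ¬R) ∨ (Q ∧ ¬P ∧ R) ∨ ¬Q   [simplify]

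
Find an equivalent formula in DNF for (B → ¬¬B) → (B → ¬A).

¬B ∨ ¬A

(B → ¬¬B) → (B → ¬A)
≡ ¬(B → ¬¬B) ∨ (B → ¬A)   (eliminate →)
≡ ¬(¬B ∨ ¬¬B) ∨ (B → ¬A)   (eliminate →)
≡ ¬(¬B ∨ ¬¬B) ∨ ¬B ∨ ¬A   (eliminate →)
≡ (¬¬B ∧ ¬¬¬B) ∨ ¬B ∨ ¬A   (De Morgan)
≡ (B ∧ ¬¬¬B) ∨ ¬B ∨ ¬A   (double negation)
≡ (B ∧ ¬B) ∨ ¬B ∨ ¬A   (double negation)
≡ ¬B ∨ ¬A   (simplify)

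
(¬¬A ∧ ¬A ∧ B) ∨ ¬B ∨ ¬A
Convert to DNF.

(¬¬A ∧ ¬A ∧ B) ∨ ¬B ∨ ¬A
= (A ∧ ¬A ∧ B) ∨ ¬B ∨ ¬A   [double negation]
= ¬B ∨ ¬A   [simplify]

¬B ∨ ¬A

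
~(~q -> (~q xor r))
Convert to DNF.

~(~q -> (~q xor r))
= ~(~~q | (~q xor r))   [eliminate ->]
= ~(~~q | (~q & ~r) | (~~q & r))   [expand xor]
= ~~~q & ~(~q & ~r) & ~(~~q & r)   [De Morgan]
= ~q & ~(~q & ~r) & ~(~~q & r)   [double negation]
= ~q & (~~q | ~~r) & ~(~~q & r)   [De Morgan]
= ~q & (q | ~~r) & ~(~~q & r)   [double negation]
= ~q & (q | r) & ~(~~q & r)   [double negation]
= ~q & (q | r) & (~~~q | ~r)   [De Morgan]
= ~q & (q | r) & (~q | ~r)   [double negation]
= (~q & q & ~q) | (~q & q & ~r) | (~q & r & ~q) | (~q & r & ~r)   [distribute & over |]
= ~q & r   [simplify]

~q & r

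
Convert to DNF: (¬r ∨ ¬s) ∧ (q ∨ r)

(¬r ∨ ¬s) ∧ (q ∨ r)
= (¬r ∧ q) ∨ (¬r ∧ r) ∨ (¬s ∧ q) ∨ (¬s ∧ r)   (distribute ∧ over ∨)
= (¬r ∧ q) ∨ (¬s ∧ q) ∨ (¬s ∧ r)   (simplify)

(¬r ∧ q) ∨ (¬s ∧ q) ∨ (¬s ∧ r)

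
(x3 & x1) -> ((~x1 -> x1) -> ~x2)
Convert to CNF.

~x3 | ~x1 | ~x2

(x3 & x1) -> ((~x1 -> x1) -> ~x2)
⇔ ~(x3 & x1) | ((~x1 -> x1) -> ~x2)   [eliminate ->]
⇔ ~(x3 & x1) | ~(~x1 -> x1) | ~x2   [eliminate ->]
⇔ ~(x3 & x1) | ~(~~x1 | x1) | ~x2   [eliminate ->]
⇔ ~x3 | ~x1 | ~(~~x1 | x1) | ~x2   [De Morgan]
⇔ ~x3 | ~x1 | (~~~x1 & ~x1) | ~x2   [De Morgan]
⇔ ~x3 | ~x1 | (~x1 & ~x1) | ~x2   [double negation]
⇔ (~x3 | ~x1 | ~x1 | ~x2) & (~x3 | ~x1 | ~x1 | ~x2)   [distribute | over &]
⇔ ~x3 | ~x1 | ~x2   [simplify]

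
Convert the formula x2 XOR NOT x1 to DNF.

x2 XOR NOT x1
≡ (x2 AND NOT NOT x1) OR (NOT x2 AND NOT x1)   (expand XOR)
≡ (x2 AND x1) OR (NOT x2 AND NOT x1)   (double negation)

(x2 AND x1) OR (NOT x2 AND NOT x1)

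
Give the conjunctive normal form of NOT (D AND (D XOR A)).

NOT (D AND (D XOR A))
⇔ NOT (D AND (D OR A) AND NOT (D AND A))   — expand XOR
⇔ NOT D OR NOT (D OR A) OR NOT NOT (D AND A)   — De Morgan
⇔ NOT D OR (NOT D AND NOT A) OR NOT NOT (D AND A)   — De Morgan
⇔ NOT D OR (NOT D AND NOT A) OR (D AND A)   — double negation
⇔ (NOT D OR NOT D OR D) AND (NOT D OR NOT D OR A) AND (NOT D OR NOT A OR D) AND (NOT D OR NOT A OR A)   — distribute OR over AND
⇔ NOT D OR A   — simplify

NOT D OR A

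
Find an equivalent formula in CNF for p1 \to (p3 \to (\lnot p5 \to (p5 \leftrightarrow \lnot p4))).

\lnot p1 \lor \lnot p3 \lor p5 \lor p4

p1 \to (p3 \to (\lnot p5 \to (p5 \leftrightarrow \lnot p4)))
≡ \lnot p1 \lor (p3 \to (\lnot p5 \to (p5 \leftrightarrow \lnot p4)))
≡ \lnot p1 \lor \lnot p3 \lor (\lnot p5 \to (p5 \leftrightarrow \lnot p4))
≡ \lnot p1 \lor \lnot p3 \lor \lnot \lnot p5 \lor (p5 \leftrightarrow \lnot p4)
≡ \lnot p1 \lor \lnot p3 \lor \lnot \lnot p5 \lor (p5 \to \lnot p4) \land (\lnot p4 \to p5)
≡ \lnot p1 \lor \lnot p3 \lor \lnot \lnot p5 \lor (\lnot p5 \lor \lnot p4) \land (\lnot p4 \to p5)
≡ \lnot p1 \lor \lnot p3 \lor \lnot \lnot p5 \lor (\lnot p5 \lor \lnot p4) \land (\lnot \lnot p4 \lor p5)
≡ \lnot p1 \lor \lnot p3 \lor p5 \lor (\lnot p5 \lor \lnot p4) \land (\lnot \lnot p4 \lor p5)
≡ \lnot p1 \lor \lnot p3 \lor p5 \lor (\lnot p5 \lor \lnot p4) \land (p4 \lor p5)
≡ (\lnot p1 \lor \lnot p3 \lor p5 \lor \lnot p5 \lor \lnot p4) \land (\lnot p1 \lor \lnot p3 \lor p5 \lor p4 \lor p5)
≡ \lnot p1 \lor \lnot p3 \lor p5 \lor p4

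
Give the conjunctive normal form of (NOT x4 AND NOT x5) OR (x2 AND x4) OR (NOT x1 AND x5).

(NOT x4 OR x2 OR NOT x1) AND (NOT x4 OR x2 OR x5) AND (NOT x5 OR x2 OR NOT x1) AND (NOT x5 OR x4 OR NOT x1)

(NOT x4 AND NOT x5) OR (x2 AND x4) OR (NOT x1 AND x5)
≡ (NOT x4 OR x2 OR NOT x1) AND (NOT x4 OR x2 OR x5) AND (NOT x4 OR x4 OR NOT x1) AND (NOT x4 OR x4 OR x5) AND (NOT x5 OR x2 OR NOT x1) AND (NOT x5 OR x2 OR x5) AND (NOT x5 OR x4 OR NOT x1) AND (NOT x5 OR x4 OR x5)
≡ (NOT x4 OR x2 OR NOT x1) AND (NOT x4 OR x2 OR x5) AND (NOT x5 OR x2 OR NOT x1) AND (NOT x5 OR x4 OR NOT x1)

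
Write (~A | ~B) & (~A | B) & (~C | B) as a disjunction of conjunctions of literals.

(~A & ~C) | (~A & B)

(~A | ~B) & (~A | B) & (~C | B)
⇔ (~A & ~A & ~C) | (~A & ~A & B) | (~A & B & ~C) | (~A & B & B) | (~B & ~A & ~C) | (~B & ~A & B) | (~B & B & ~C) | (~B & B & B)   — distribute & over |
⇔ (~A & ~C) | (~A & B)   — simplify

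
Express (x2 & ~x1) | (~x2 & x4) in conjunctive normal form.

(x2 & ~x1) | (~x2 & x4)
≡ (x2 | ~x2) & (x2 | x4) & (~x1 | ~x2) & (~x1 | x4)   [distribute | over &]
≡ (x2 | x4) & (~x1 | ~x2) & (~x1 | x4)   [simplify]

(x2 | x4) & (~x1 | ~x2) & (~x1 | x4)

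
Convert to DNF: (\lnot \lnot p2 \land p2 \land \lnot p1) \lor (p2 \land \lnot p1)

(\lnot \lnot p2 \land p2 \land \lnot p1) \lor (p2 \land \lnot p1)
≡ (p2 \land p2 \land \lnot p1) \lor (p2 \land \lnot p1)   — double negation
≡ p2 \land \lnot p1   — simplify

p2 \land \lnot p1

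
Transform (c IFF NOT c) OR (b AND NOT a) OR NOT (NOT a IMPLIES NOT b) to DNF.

(c IFF NOT c) OR (b AND NOT a) OR NOT (NOT a IMPLIES NOT b)
≡ ((c IMPLIES NOT c) AND (NOT c IMPLIES c)) OR (b AND NOT a) OR NOT (NOT a IMPLIES NOT b)   (eliminate IFF)
≡ ((NOT c OR NOT c) AND (NOT c IMPLIES c)) OR (b AND NOT a) OR NOT (NOT a IMPLIES NOT b)   (eliminate IMPLIES)
≡ ((NOT c OR NOT c) AND (NOT NOT c OR c)) OR (b AND NOT a) OR NOT (NOT a IMPLIES NOT b)   (eliminate IMPLIES)
≡ ((NOT c OR NOT c) AND (NOT NOT c OR c)) OR (b AND NOT a) OR NOT (NOT NOT a OR NOT b)   (eliminate IMPLIES)
≡ ((NOT c OR NOT c) AND (c OR c)) OR (b AND NOT a) OR NOT (NOT NOT a OR NOT b)   (double negation)
≡ ((NOT c OR NOT c) AND (c OR c)) OR (b AND NOT a) OR (NOT NOT NOT a AND NOT NOT b)   (De Morgan)
≡ ((NOT c OR NOT c) AND (c OR c)) OR (b AND NOT a) OR (NOT a AND NOT NOT b)   (double negation)
≡ ((NOT c OR NOT c) AND (c OR c)) OR (b AND NOT a) OR (NOT a AND b)   (double negation)
≡ (NOT c AND c) OR (NOT c AND c) OR (NOT c AND c) OR (NOT c AND c) OR (b AND NOT a) OR (NOT a AND b)   (distribute AND over OR)
≡ b AND NOT a   (simplify)

b AND NOT a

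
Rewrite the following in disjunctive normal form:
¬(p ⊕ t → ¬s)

p ∧ ¬t ∧ s ∨ ¬p ∧ t ∧ s

¬(p ⊕ t → ¬s)
⇔ ¬(¬(p ⊕ t) ∨ ¬s)   [eliminate →]
⇔ ¬(¬(p ∧ ¬t ∨ ¬p ∧ t) ∨ ¬s)   [expand ⊕]
⇔ ¬¬(p ∧ ¬t ∨ ¬p ∧ t) ∧ ¬¬s   [De Morgan]
⇔ (p ∧ ¬t ∨ ¬p ∧ t) ∧ ¬¬s   [double negation]
⇔ (p ∧ ¬t ∨ ¬p ∧ t) ∧ s   [double negation]
⇔ p ∧ ¬t ∧ s ∨ ¬p ∧ t ∧ s   [distribute ∧ over ∨]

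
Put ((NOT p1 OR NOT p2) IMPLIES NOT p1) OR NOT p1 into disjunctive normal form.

((NOT p1 OR NOT p2) IMPLIES NOT p1) OR NOT p1
= NOT (NOT p1 OR NOT p2) OR NOT p1 OR NOT p1   — eliminate IMPLIES
= (NOT NOT p1 AND NOT NOT p2) OR NOT p1 OR NOT p1   — De Morgan
= (p1 AND NOT NOT p2) OR NOT p1 OR NOT p1   — double negation
= (p1 AND p2) OR NOT p1 OR NOT p1   — double negation
= (p1 AND p2) OR NOT p1   — simplify

(p1 AND p2) OR NOT p1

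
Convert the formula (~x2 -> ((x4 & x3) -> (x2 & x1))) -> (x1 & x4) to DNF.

(~x2 & x4 & x3) | (x1 & x4)

(~x2 -> ((x4 & x3) -> (x2 & x1))) -> (x1 & x4)
≡ ~(~x2 -> ((x4 & x3) -> (x2 & x1))) | (x1 & x4)   (eliminate ->)
≡ ~(~~x2 | ((x4 & x3) -> (x2 & x1))) | (x1 & x4)   (eliminate ->)
≡ ~(~~x2 | ~(x4 & x3) | (x2 & x1)) | (x1 & x4)   (eliminate ->)
≡ (~~~x2 & ~~(x4 & x3) & ~(x2 & x1)) | (x1 & x4)   (De Morgan)
≡ (~x2 & ~~(x4 & x3) & ~(x2 & x1)) | (x1 & x4)   (double negation)
≡ (~x2 & x4 & x3 & ~(x2 & x1)) | (x1 & x4)   (double negation)
≡ (~x2 & x4 & x3 & (~x2 | ~x1)) | (x1 & x4)   (De Morgan)
≡ (~x2 & x4 & x3 & ~x2) | (~x2 & x4 & x3 & ~x1) | (x1 & x4)   (distribute & over |)
≡ (~x2 & x4 & x3) | (x1 & x4)   (simplify)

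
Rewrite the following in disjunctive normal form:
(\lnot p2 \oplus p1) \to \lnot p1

(\lnot p2 \oplus p1) \to \lnot p1
≡ \lnot (\lnot p2 \oplus p1) \lor \lnot p1   [eliminate \to]
≡ \lnot ((\lnot p2 \land \lnot p1) \lor (\lnot \lnot p2 \land p1)) \lor \lnot p1   [expand \oplus]
≡ (\lnot (\lnot p2 \land \lnot p1) \land \lnot (\lnot \lnot p2 \land p1)) \lor \lnot p1   [De Morgan]
≡ ((\lnot \lnot p2 \lor \lnot \lnot p1) \land \lnot (\lnot \lnot p2 \land p1)) \lor \lnot p1   [De Morgan]
≡ ((p2 \lor \lnot \lnot p1) \land \lnot (\lnot \lnot p2 \land p1)) \lor \lnot p1   [double negation]
≡ ((p2 \lor p1) \land \lnot (\lnot \lnot p2 \land p1)) \lor \lnot p1   [double negation]
≡ ((p2 \lor p1) \land (\lnot \lnot \lnot p2 \lor \lnot p1)) \lor \lnot p1   [De Morgan]
≡ ((p2 \lor p1) \land (\lnot p2 \lor \lnot p1)) \lor \lnot p1   [double negation]
≡ (p2 \land \lnot p2) \lor (p2 \land \lnot p1) \lor (p1 \land \lnot p2) \lor (p1 \land \lnot p1) \lor \lnot p1   [distribute \land over \lor]
≡ (p1 \land \lnot p2) \lor \lnot p1   [simplify]

(p1 \land \lnot p2) \lor \lnot p1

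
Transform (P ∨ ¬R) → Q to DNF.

(P ∨ ¬R) → Q
⇔ ¬(P ∨ ¬R) ∨ Q   [eliminate →]
⇔ (¬P ∧ ¬¬R) ∨ Q   [De Morgan]
⇔ (¬P ∧ R) ∨ Q   [double negation]

(¬P ∧ R) ∨ Q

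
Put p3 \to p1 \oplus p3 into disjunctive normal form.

p3 \to p1 \oplus p3
⇔ \lnot p3 \lor (p1 \oplus p3)   [eliminate \to]
⇔ \lnot p3 \lor p1 \land \lnot p3 \lor \lnot p1 \land p3   [expand \oplus]
⇔ \lnot p3 \lor \lnot p1 \land p3   [simplify]

\lnot p3 \lor \lnot p1 \land p3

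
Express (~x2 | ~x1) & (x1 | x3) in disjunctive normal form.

(~x2 | ~x1) & (x1 | x3)
= (~x2 & x1) | (~x2 & x3) | (~x1 & x1) | (~x1 & x3)   [distribute & over |]
= (~x2 & x1) | (~x2 & x3) | (~x1 & x3)   [simplify]

(~x2 & x1) | (~x2 & x3) | (~x1 & x3)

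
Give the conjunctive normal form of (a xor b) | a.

(a xor b) | a
⇔ ((a | b) & ~(a & b)) | a   — expand xor
⇔ ((a | b) & (~a | ~b)) | a   — De Morgan
⇔ (a | b | a) & (~a | ~b | a)   — distribute | over &
⇔ a | b   — simplify

a | b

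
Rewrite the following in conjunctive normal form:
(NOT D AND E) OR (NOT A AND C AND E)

(NOT D OR NOT A) AND (NOT D OR C) AND E

(NOT D AND E) OR (NOT A AND C AND E)
= (NOT D OR NOT A) AND (NOT D OR C) AND (NOT D OR E) AND (E OR NOT A) AND (E OR C) AND (E OR E)   — distribute OR over AND
= (NOT D OR NOT A) AND (NOT D OR C) AND E   — simplify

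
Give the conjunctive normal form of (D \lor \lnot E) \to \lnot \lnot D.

E \lor D

(D \lor \lnot E) \to \lnot \lnot D
≡ \lnot (D \lor \lnot E) \lor \lnot \lnot D   [eliminate \to]
≡ (\lnot D \land \lnot \lnot E) \lor \lnot \lnot D   [De Morgan]
≡ (\lnot D \land E) \lor \lnot \lnot D   [double negation]
≡ (\lnot D \land E) \lor D   [double negation]
≡ (\lnot D \lor D) \land (E \lor D)   [distribute \lor over \land]
≡ E \lor D   [simplify]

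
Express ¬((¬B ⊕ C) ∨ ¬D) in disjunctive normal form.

B ∧ ¬C ∧ D ∨ C ∧ ¬B ∧ D

¬((¬B ⊕ C) ∨ ¬D)
⇔ ¬(¬B ∧ ¬C ∨ ¬¬B ∧ C ∨ ¬D)   [expand ⊕]
⇔ ¬(¬B ∧ ¬C) ∧ ¬(¬¬B ∧ C) ∧ ¬¬D   [De Morgan]
⇔ (¬¬B ∨ ¬¬C) ∧ ¬(¬¬B ∧ C) ∧ ¬¬D   [De Morgan]
⇔ (B ∨ ¬¬C) ∧ ¬(¬¬B ∧ C) ∧ ¬¬D   [double negation]
⇔ (B ∨ C) ∧ ¬(¬¬B ∧ C) ∧ ¬¬D   [double negation]
⇔ (B ∨ C) ∧ (¬¬¬B ∨ ¬C) ∧ ¬¬D   [De Morgan]
⇔ (B ∨ C) ∧ (¬B ∨ ¬C) ∧ ¬¬D   [double negation]
⇔ (B ∨ C) ∧ (¬B ∨ ¬C) ∧ D   [double negation]
⇔ B ∧ ¬B ∧ D ∨ B ∧ ¬C ∧ D ∨ C ∧ ¬B ∧ D ∨ C ∧ ¬C ∧ D   [distribute ∧ over ∨]
⇔ B ∧ ¬C ∧ D ∨ C ∧ ¬B ∧ D   [simplify]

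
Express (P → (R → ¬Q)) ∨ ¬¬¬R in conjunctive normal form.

(P → (R → ¬Q)) ∨ ¬¬¬R
= ¬P ∨ (R → ¬Q) ∨ ¬¬¬R   [eliminate →]
= ¬P ∨ ¬R ∨ ¬Q ∨ ¬¬¬R   [eliminate →]
= ¬P ∨ ¬R ∨ ¬Q ∨ ¬R   [double negation]
= ¬P ∨ ¬R ∨ ¬Q   [simplify]

¬P ∨ ¬R ∨ ¬Q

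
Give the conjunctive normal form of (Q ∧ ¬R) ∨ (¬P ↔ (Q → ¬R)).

(Q ∨ ¬P) ∧ (¬R ∨ P ∨ ¬Q)

(Q ∧ ¬R) ∨ (¬P ↔ (Q → ¬R))
= (Q ∧ ¬R) ∨ ((¬P → (Q → ¬R)) ∧ ((Q → ¬R) → ¬P))   (eliminate ↔)
= (Q ∧ ¬R) ∨ ((¬¬P ∨ (Q → ¬R)) ∧ ((Q → ¬R) → ¬P))   (eliminate →)
= (Q ∧ ¬R) ∨ ((¬¬P ∨ ¬Q ∨ ¬R) ∧ ((Q → ¬R) → ¬P))   (eliminate →)
= (Q ∧ ¬R) ∨ ((¬¬P ∨ ¬Q ∨ ¬R) ∧ (¬(Q → ¬R) ∨ ¬P))   (eliminate →)
= (Q ∧ ¬R) ∨ ((¬¬P ∨ ¬Q ∨ ¬R) ∧ (¬(¬Q ∨ ¬R) ∨ ¬P))   (eliminate →)
= (Q ∧ ¬R) ∨ ((P ∨ ¬Q ∨ ¬R) ∧ (¬(¬Q ∨ ¬R) ∨ ¬P))   (double negation)
= (Q ∧ ¬R) ∨ ((P ∨ ¬Q ∨ ¬R) ∧ ((¬¬Q ∧ ¬¬R) ∨ ¬P))   (De Morgan)
= (Q ∧ ¬R) ∨ ((P ∨ ¬Q ∨ ¬R) ∧ ((Q ∧ ¬¬R) ∨ ¬P))   (double negation)
= (Q ∧ ¬R) ∨ ((P ∨ ¬Q ∨ ¬R) ∧ ((Q ∧ R) ∨ ¬P))   (double negation)
= (Q ∨ P ∨ ¬Q ∨ ¬R) ∧ (Q ∨ Q ∨ ¬P) ∧ (Q ∨ R ∨ ¬P) ∧ (¬R ∨ P ∨ ¬Q ∨ ¬R) ∧ (¬R ∨ Q ∨ ¬P) ∧ (¬R ∨ R ∨ ¬P)   (distribute ∨ over ∧)
= (Q ∨ ¬P) ∧ (¬R ∨ P ∨ ¬Q)   (simplify)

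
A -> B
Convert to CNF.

A -> B
≡ ~A | B   — eliminate ->

~A | B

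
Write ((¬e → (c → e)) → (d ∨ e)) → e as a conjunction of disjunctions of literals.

(e ∨ ¬c) ∧ (¬d ∨ e)

((¬e → (c → e)) → (d ∨ e)) → e
≡ ¬((¬e → (c → e)) → (d ∨ e)) ∨ e   (eliminate →)
≡ ¬(¬(¬e → (c → e)) ∨ d ∨ e) ∨ e   (eliminate →)
≡ ¬(¬(¬¬e ∨ (c → e)) ∨ d ∨ e) ∨ e   (eliminate →)
≡ ¬(¬(¬¬e ∨ ¬c ∨ e) ∨ d ∨ e) ∨ e   (eliminate →)
≡ (¬¬(¬¬e ∨ ¬c ∨ e) ∧ ¬d ∧ ¬e) ∨ e   (De Morgan)
≡ ((¬¬e ∨ ¬c ∨ e) ∧ ¬d ∧ ¬e) ∨ e   (double negation)
≡ ((e ∨ ¬c ∨ e) ∧ ¬d ∧ ¬e) ∨ e   (double negation)
≡ (e ∨ ¬c ∨ e ∨ e) ∧ (¬d ∨ e) ∧ (¬e ∨ e)   (distribute ∨ over ∧)
≡ (e ∨ ¬c) ∧ (¬d ∨ e)   (simplify)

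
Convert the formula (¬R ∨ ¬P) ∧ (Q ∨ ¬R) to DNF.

(¬R ∨ ¬P) ∧ (Q ∨ ¬R)
⇔ ¬R ∧ Q ∨ ¬R ∧ ¬R ∨ ¬P ∧ Q ∨ ¬P ∧ ¬R   [distribute ∧ over ∨]
⇔ ¬R ∨ ¬P ∧ Q   [simplify]

¬R ∨ ¬P ∧ Q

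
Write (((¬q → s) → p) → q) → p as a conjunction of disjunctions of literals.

(¬q ∨ p) ∧ (¬s ∨ p)

(((¬q → s) → p) → q) → p
≡ ¬(((¬q → s) → p) → q) ∨ p   — eliminate →
≡ ¬(¬((¬q → s) → p) ∨ q) ∨ p   — eliminate →
≡ ¬(¬(¬(¬q → s) ∨ p) ∨ q) ∨ p   — eliminate →
≡ ¬(¬(¬(¬¬q ∨ s) ∨ p) ∨ q) ∨ p   — eliminate →
≡ (¬¬(¬(¬¬q ∨ s) ∨ p) ∧ ¬q) ∨ p   — De Morgan
≡ ((¬(¬¬q ∨ s) ∨ p) ∧ ¬q) ∨ p   — double negation
≡ (((¬¬¬q ∧ ¬s) ∨ p) ∧ ¬q) ∨ p   — De Morgan
≡ (((¬q ∧ ¬s) ∨ p) ∧ ¬q) ∨ p   — double negation
≡ (¬q ∨ p ∨ p) ∧ (¬s ∨ p ∨ p) ∧ (¬q ∨ p)   — distribute ∨ over ∧
≡ (¬q ∨ p) ∧ (¬s ∨ p)   — simplify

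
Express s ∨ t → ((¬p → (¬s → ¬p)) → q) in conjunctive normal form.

(¬s ∨ q) ∧ (¬t ∨ ¬p ∨ q) ∧ (¬t ∨ p ∨ q)

s ∨ t → ((¬p → (¬s → ¬p)) → q)
= ¬(s ∨ t) ∨ ((¬p → (¬s → ¬p)) → q)
= ¬(s ∨ t) ∨ ¬(¬p → (¬s → ¬p)) ∨ q
= ¬(s ∨ t) ∨ ¬(¬¬p ∨ (¬s → ¬p)) ∨ q
= ¬(s ∨ t) ∨ ¬(¬¬p ∨ ¬¬s ∨ ¬p) ∨ q
= ¬s ∧ ¬t ∨ ¬(¬¬p ∨ ¬¬s ∨ ¬p) ∨ q
= ¬s ∧ ¬t ∨ ¬¬¬p ∧ ¬¬¬s ∧ ¬¬p ∨ q
= ¬s ∧ ¬t ∨ ¬p ∧ ¬¬¬s ∧ ¬¬p ∨ q
= ¬s ∧ ¬t ∨ ¬p ∧ ¬s ∧ ¬¬p ∨ q
= ¬s ∧ ¬t ∨ ¬p ∧ ¬s ∧ p ∨ q
= (¬s ∨ ¬p ∨ q) ∧ (¬s ∨ ¬s ∨ q) ∧ (¬s ∨ p ∨ q) ∧ (¬t ∨ ¬p ∨ q) ∧ (¬t ∨ ¬s ∨ q) ∧ (¬t ∨ p ∨ q)
= (¬s ∨ q) ∧ (¬t ∨ ¬p ∨ q) ∧ (¬t ∨ p ∨ q)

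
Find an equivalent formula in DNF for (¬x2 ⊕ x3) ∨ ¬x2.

(¬x2 ⊕ x3) ∨ ¬x2
≡ (¬x2 ∧ ¬x3) ∨ (¬¬x2 ∧ x3) ∨ ¬x2   — expand ⊕
≡ (¬x2 ∧ ¬x3) ∨ (x2 ∧ x3) ∨ ¬x2   — double negation
≡ (x2 ∧ x3) ∨ ¬x2   — simplify

(x2 ∧ x3) ∨ ¬x2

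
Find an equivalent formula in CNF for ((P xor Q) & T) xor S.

((P xor Q) & T) xor S
≡ (((P xor Q) & T) | S) & ~((P xor Q) & T & S)
≡ (((P | Q) & ~(P & Q) & T) | S) & ~((P xor Q) & T & S)
≡ (((P | Q) & ~(P & Q) & T) | S) & ~((P | Q) & ~(P & Q) & T & S)
≡ (((P | Q) & (~P | ~Q) & T) | S) & ~((P | Q) & ~(P & Q) & T & S)
≡ (((P | Q) & (~P | ~Q) & T) | S) & (~(P | Q) | ~~(P & Q) | ~T | ~S)
≡ (((P | Q) & (~P | ~Q) & T) | S) & ((~P & ~Q) | ~~(P & Q) | ~T | ~S)
≡ (((P | Q) & (~P | ~Q) & T) | S) & ((~P & ~Q) | (P & Q) | ~T | ~S)
≡ (P | Q | S) & (~P | ~Q | S) & (T | S) & (~P | P | ~T | ~S) & (~P | Q | ~T | ~S) & (~Q | P | ~T | ~S) & (~Q | Q | ~T | ~S)
≡ (P | Q | S) & (~P | ~Q | S) & (T | S) & (~P | Q | ~T | ~S) & (~Q | P | ~T | ~S)

(P | Q | S) & (~P | ~Q | S) & (T | S) & (~P | Q | ~T | ~S) & (~Q | P | ~T | ~S)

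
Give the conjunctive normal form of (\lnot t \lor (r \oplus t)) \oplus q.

(\lnot t \lor (r \oplus t)) \oplus q
≡ (\lnot t \lor (r \oplus t) \lor q) \land \lnot ((\lnot t \lor (r \oplus t)) \land q)   — expand \oplus
≡ (\lnot t \lor (r \lor t) \land \lnot (r \land t) \lor q) \land \lnot ((\lnot t \lor (r \oplus t)) \land q)   — expand \oplus
≡ (\lnot t \lor (r \lor t) \land \lnot (r \land t) \lor q) \land \lnot ((\lnot t \lor (r \lor t) \land \lnot (r \land t)) \land q)   — expand \oplus
≡ (\lnot t \lor (r \lor t) \land (\lnot r \lor \lnot t) \lor q) \land \lnot ((\lnot t \lor (r \lor t) \land \lnot (r \land t)) \land q)   — De Morgan
≡ (\lnot t \lor (r \lor t) \land (\lnot r \lor \lnot t) \lor q) \land (\lnot (\lnot t \lor (r \lor t) \land \lnot (r \land t)) \lor \lnot q)   — De Morgan
≡ (\lnot t \lor (r \lor t) \land (\lnot r \lor \lnot t) \lor q) \land (\lnot \lnot t \land \lnot ((r \lor t) \land \lnot (r \land t)) \lor \lnot q)   — De Morgan
≡ (\lnot t \lor (r \lor t) \land (\lnot r \lor \lnot t) \lor q) \land (t \land \lnot ((r \lor t) \land \lnot (r \land t)) \lor \lnot q)   — double negation
≡ (\lnot t \lor (r \lor t) \land (\lnot r \lor \lnot t) \lor q) \land (t \land (\lnot (r \lor t) \lor \lnot \lnot (r \land t)) \lor \lnot q)   — De Morgan
≡ (\lnot t \lor (r \lor t) \land (\lnot r \lor \lnot t) \lor q) \land (t \land (\lnot r \land \lnot t \lor \lnot \lnot (r \land t)) \lor \lnot q)   — De Morgan
≡ (\lnot t \lor (r \lor t) \land (\lnot r \lor \lnot t) \lor q) \land (t \land (\lnot r \land \lnot t \lor r \land t) \lor \lnot q)   — double negation
≡ (\lnot t \lor r \lor t \lor q) \land (\lnot t \lor \lnot r \lor \lnot t \lor q) \land (t \lor \lnot q) \land (\lnot r \lor r \lor \lnot q) \land (\lnot r \lor t \lor \lnot q) \land (\lnot t \lor r \lor \lnot q) \land (\lnot t \lor t \lor \lnot q)   — distribute \lor over \land
≡ (\lnot t \lor \lnot r \lor q) \land (t \lor \lnot q) \land (\lnot t \lor r \lor \lnot q)   — simplify

(\lnot t \lor \lnot r \lor q) \land (t \lor \lnot q) \land (\lnot t \lor r \lor \lnot q)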